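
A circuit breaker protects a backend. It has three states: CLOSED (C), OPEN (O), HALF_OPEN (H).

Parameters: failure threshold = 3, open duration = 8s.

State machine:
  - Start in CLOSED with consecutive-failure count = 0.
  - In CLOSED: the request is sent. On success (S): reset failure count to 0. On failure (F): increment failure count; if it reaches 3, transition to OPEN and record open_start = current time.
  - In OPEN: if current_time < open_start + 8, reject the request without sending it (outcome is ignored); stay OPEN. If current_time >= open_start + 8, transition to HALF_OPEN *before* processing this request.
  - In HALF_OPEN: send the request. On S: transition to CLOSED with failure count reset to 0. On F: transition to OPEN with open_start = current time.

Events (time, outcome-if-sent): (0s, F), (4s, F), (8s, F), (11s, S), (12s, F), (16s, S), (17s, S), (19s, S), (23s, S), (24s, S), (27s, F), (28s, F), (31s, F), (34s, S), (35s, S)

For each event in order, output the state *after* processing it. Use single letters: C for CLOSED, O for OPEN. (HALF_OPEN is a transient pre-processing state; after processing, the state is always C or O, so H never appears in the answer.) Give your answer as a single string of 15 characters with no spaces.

State after each event:
  event#1 t=0s outcome=F: state=CLOSED
  event#2 t=4s outcome=F: state=CLOSED
  event#3 t=8s outcome=F: state=OPEN
  event#4 t=11s outcome=S: state=OPEN
  event#5 t=12s outcome=F: state=OPEN
  event#6 t=16s outcome=S: state=CLOSED
  event#7 t=17s outcome=S: state=CLOSED
  event#8 t=19s outcome=S: state=CLOSED
  event#9 t=23s outcome=S: state=CLOSED
  event#10 t=24s outcome=S: state=CLOSED
  event#11 t=27s outcome=F: state=CLOSED
  event#12 t=28s outcome=F: state=CLOSED
  event#13 t=31s outcome=F: state=OPEN
  event#14 t=34s outcome=S: state=OPEN
  event#15 t=35s outcome=S: state=OPEN

Answer: CCOOOCCCCCCCOOO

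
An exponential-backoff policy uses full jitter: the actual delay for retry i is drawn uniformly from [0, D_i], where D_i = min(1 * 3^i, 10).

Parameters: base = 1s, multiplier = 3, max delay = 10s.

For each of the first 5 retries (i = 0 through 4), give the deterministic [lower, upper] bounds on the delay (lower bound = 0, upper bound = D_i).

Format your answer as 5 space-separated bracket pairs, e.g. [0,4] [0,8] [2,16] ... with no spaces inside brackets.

Answer: [0,1] [0,3] [0,9] [0,10] [0,10]

Derivation:
Computing bounds per retry:
  i=0: D_i=min(1*3^0,10)=1, bounds=[0,1]
  i=1: D_i=min(1*3^1,10)=3, bounds=[0,3]
  i=2: D_i=min(1*3^2,10)=9, bounds=[0,9]
  i=3: D_i=min(1*3^3,10)=10, bounds=[0,10]
  i=4: D_i=min(1*3^4,10)=10, bounds=[0,10]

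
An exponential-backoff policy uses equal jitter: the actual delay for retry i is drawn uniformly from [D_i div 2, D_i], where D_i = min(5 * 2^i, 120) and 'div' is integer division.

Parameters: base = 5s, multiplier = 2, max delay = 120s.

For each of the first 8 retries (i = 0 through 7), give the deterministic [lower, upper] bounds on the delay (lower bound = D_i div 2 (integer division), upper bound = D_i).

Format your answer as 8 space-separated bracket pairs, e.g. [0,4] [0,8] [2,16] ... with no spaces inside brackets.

Answer: [2,5] [5,10] [10,20] [20,40] [40,80] [60,120] [60,120] [60,120]

Derivation:
Computing bounds per retry:
  i=0: D_i=min(5*2^0,120)=5, bounds=[2,5]
  i=1: D_i=min(5*2^1,120)=10, bounds=[5,10]
  i=2: D_i=min(5*2^2,120)=20, bounds=[10,20]
  i=3: D_i=min(5*2^3,120)=40, bounds=[20,40]
  i=4: D_i=min(5*2^4,120)=80, bounds=[40,80]
  i=5: D_i=min(5*2^5,120)=120, bounds=[60,120]
  i=6: D_i=min(5*2^6,120)=120, bounds=[60,120]
  i=7: D_i=min(5*2^7,120)=120, bounds=[60,120]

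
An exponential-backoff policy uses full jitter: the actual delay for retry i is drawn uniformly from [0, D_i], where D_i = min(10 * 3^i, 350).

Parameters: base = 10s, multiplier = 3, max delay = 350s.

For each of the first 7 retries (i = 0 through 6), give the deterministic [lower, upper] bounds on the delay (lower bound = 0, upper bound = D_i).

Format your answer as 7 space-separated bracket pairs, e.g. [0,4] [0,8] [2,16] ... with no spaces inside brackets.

Computing bounds per retry:
  i=0: D_i=min(10*3^0,350)=10, bounds=[0,10]
  i=1: D_i=min(10*3^1,350)=30, bounds=[0,30]
  i=2: D_i=min(10*3^2,350)=90, bounds=[0,90]
  i=3: D_i=min(10*3^3,350)=270, bounds=[0,270]
  i=4: D_i=min(10*3^4,350)=350, bounds=[0,350]
  i=5: D_i=min(10*3^5,350)=350, bounds=[0,350]
  i=6: D_i=min(10*3^6,350)=350, bounds=[0,350]

Answer: [0,10] [0,30] [0,90] [0,270] [0,350] [0,350] [0,350]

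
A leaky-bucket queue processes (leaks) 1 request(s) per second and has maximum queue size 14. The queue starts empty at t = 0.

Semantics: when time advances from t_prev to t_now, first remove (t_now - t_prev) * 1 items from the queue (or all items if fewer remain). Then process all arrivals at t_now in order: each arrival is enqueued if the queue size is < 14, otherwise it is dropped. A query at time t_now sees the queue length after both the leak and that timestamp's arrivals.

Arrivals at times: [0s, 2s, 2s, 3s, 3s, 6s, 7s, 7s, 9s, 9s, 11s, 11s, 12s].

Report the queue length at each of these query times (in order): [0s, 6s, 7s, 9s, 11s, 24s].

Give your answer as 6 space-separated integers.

Queue lengths at query times:
  query t=0s: backlog = 1
  query t=6s: backlog = 1
  query t=7s: backlog = 2
  query t=9s: backlog = 2
  query t=11s: backlog = 2
  query t=24s: backlog = 0

Answer: 1 1 2 2 2 0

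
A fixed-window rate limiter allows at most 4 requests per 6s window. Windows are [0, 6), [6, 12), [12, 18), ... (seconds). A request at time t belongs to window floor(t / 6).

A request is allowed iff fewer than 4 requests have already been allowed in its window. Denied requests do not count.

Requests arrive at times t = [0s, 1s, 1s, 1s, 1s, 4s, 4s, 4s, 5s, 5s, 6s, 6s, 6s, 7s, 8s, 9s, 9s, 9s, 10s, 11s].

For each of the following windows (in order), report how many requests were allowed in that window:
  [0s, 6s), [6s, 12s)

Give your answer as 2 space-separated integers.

Processing requests:
  req#1 t=0s (window 0): ALLOW
  req#2 t=1s (window 0): ALLOW
  req#3 t=1s (window 0): ALLOW
  req#4 t=1s (window 0): ALLOW
  req#5 t=1s (window 0): DENY
  req#6 t=4s (window 0): DENY
  req#7 t=4s (window 0): DENY
  req#8 t=4s (window 0): DENY
  req#9 t=5s (window 0): DENY
  req#10 t=5s (window 0): DENY
  req#11 t=6s (window 1): ALLOW
  req#12 t=6s (window 1): ALLOW
  req#13 t=6s (window 1): ALLOW
  req#14 t=7s (window 1): ALLOW
  req#15 t=8s (window 1): DENY
  req#16 t=9s (window 1): DENY
  req#17 t=9s (window 1): DENY
  req#18 t=9s (window 1): DENY
  req#19 t=10s (window 1): DENY
  req#20 t=11s (window 1): DENY

Allowed counts by window: 4 4

Answer: 4 4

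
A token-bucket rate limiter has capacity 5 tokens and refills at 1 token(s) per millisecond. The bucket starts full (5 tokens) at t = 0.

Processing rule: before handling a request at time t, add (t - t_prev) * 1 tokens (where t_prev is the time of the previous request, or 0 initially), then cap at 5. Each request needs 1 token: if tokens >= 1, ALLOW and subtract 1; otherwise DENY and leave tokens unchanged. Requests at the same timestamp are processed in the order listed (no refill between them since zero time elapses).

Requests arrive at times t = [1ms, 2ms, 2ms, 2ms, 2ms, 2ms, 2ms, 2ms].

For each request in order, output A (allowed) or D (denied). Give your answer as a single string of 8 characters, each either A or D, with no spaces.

Simulating step by step:
  req#1 t=1ms: ALLOW
  req#2 t=2ms: ALLOW
  req#3 t=2ms: ALLOW
  req#4 t=2ms: ALLOW
  req#5 t=2ms: ALLOW
  req#6 t=2ms: ALLOW
  req#7 t=2ms: DENY
  req#8 t=2ms: DENY

Answer: AAAAAADD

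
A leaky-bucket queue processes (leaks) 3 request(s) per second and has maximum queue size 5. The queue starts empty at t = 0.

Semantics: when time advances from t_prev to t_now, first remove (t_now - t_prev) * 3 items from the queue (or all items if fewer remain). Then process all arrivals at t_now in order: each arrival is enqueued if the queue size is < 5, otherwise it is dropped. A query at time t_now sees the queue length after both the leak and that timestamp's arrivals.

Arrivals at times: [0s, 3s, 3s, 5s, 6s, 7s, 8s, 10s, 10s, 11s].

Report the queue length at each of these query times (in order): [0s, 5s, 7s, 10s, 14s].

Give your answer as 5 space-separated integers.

Answer: 1 1 1 2 0

Derivation:
Queue lengths at query times:
  query t=0s: backlog = 1
  query t=5s: backlog = 1
  query t=7s: backlog = 1
  query t=10s: backlog = 2
  query t=14s: backlog = 0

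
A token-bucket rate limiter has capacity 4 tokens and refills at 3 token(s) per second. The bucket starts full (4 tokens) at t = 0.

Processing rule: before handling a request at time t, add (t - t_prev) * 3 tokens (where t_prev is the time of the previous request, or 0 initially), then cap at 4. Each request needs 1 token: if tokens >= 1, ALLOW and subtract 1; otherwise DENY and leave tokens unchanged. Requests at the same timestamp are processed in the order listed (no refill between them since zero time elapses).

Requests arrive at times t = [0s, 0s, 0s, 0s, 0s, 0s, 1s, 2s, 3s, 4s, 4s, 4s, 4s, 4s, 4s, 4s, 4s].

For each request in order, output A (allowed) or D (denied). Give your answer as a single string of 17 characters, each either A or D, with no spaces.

Answer: AAAADDAAAAAAADDDD

Derivation:
Simulating step by step:
  req#1 t=0s: ALLOW
  req#2 t=0s: ALLOW
  req#3 t=0s: ALLOW
  req#4 t=0s: ALLOW
  req#5 t=0s: DENY
  req#6 t=0s: DENY
  req#7 t=1s: ALLOW
  req#8 t=2s: ALLOW
  req#9 t=3s: ALLOW
  req#10 t=4s: ALLOW
  req#11 t=4s: ALLOW
  req#12 t=4s: ALLOW
  req#13 t=4s: ALLOW
  req#14 t=4s: DENY
  req#15 t=4s: DENY
  req#16 t=4s: DENY
  req#17 t=4s: DENY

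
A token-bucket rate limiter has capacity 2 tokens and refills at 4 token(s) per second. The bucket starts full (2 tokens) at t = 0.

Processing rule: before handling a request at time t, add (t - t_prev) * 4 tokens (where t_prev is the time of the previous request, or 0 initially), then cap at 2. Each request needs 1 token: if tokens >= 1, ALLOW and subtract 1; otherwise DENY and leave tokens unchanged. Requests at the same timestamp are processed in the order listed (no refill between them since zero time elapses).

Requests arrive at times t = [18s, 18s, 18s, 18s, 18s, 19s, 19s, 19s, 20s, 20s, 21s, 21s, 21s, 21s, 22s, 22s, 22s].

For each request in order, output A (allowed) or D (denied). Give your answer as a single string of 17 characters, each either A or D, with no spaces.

Answer: AADDDAADAAAADDAAD

Derivation:
Simulating step by step:
  req#1 t=18s: ALLOW
  req#2 t=18s: ALLOW
  req#3 t=18s: DENY
  req#4 t=18s: DENY
  req#5 t=18s: DENY
  req#6 t=19s: ALLOW
  req#7 t=19s: ALLOW
  req#8 t=19s: DENY
  req#9 t=20s: ALLOW
  req#10 t=20s: ALLOW
  req#11 t=21s: ALLOW
  req#12 t=21s: ALLOW
  req#13 t=21s: DENY
  req#14 t=21s: DENY
  req#15 t=22s: ALLOW
  req#16 t=22s: ALLOW
  req#17 t=22s: DENY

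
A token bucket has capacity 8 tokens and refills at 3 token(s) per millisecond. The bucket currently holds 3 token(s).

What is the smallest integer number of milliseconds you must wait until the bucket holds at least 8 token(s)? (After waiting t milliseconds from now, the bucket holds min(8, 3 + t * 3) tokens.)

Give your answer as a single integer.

Answer: 2

Derivation:
Need 3 + t * 3 >= 8, so t >= 5/3.
Smallest integer t = ceil(5/3) = 2.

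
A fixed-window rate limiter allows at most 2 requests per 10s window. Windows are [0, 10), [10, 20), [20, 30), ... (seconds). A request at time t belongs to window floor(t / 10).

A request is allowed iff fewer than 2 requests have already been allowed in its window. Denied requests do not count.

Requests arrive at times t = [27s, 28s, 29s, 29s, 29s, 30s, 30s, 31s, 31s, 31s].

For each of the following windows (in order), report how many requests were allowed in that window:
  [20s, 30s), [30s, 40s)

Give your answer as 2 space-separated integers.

Answer: 2 2

Derivation:
Processing requests:
  req#1 t=27s (window 2): ALLOW
  req#2 t=28s (window 2): ALLOW
  req#3 t=29s (window 2): DENY
  req#4 t=29s (window 2): DENY
  req#5 t=29s (window 2): DENY
  req#6 t=30s (window 3): ALLOW
  req#7 t=30s (window 3): ALLOW
  req#8 t=31s (window 3): DENY
  req#9 t=31s (window 3): DENY
  req#10 t=31s (window 3): DENY

Allowed counts by window: 2 2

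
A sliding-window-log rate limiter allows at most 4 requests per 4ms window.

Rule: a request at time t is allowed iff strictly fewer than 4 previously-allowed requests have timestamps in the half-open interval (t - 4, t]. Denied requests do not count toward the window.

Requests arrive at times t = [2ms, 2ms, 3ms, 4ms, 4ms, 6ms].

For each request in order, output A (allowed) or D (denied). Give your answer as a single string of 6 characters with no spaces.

Answer: AAAADA

Derivation:
Tracking allowed requests in the window:
  req#1 t=2ms: ALLOW
  req#2 t=2ms: ALLOW
  req#3 t=3ms: ALLOW
  req#4 t=4ms: ALLOW
  req#5 t=4ms: DENY
  req#6 t=6ms: ALLOW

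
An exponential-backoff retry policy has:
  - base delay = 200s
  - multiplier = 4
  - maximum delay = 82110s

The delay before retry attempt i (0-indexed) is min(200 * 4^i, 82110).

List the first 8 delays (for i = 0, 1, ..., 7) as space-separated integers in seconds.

Answer: 200 800 3200 12800 51200 82110 82110 82110

Derivation:
Computing each delay:
  i=0: min(200*4^0, 82110) = 200
  i=1: min(200*4^1, 82110) = 800
  i=2: min(200*4^2, 82110) = 3200
  i=3: min(200*4^3, 82110) = 12800
  i=4: min(200*4^4, 82110) = 51200
  i=5: min(200*4^5, 82110) = 82110
  i=6: min(200*4^6, 82110) = 82110
  i=7: min(200*4^7, 82110) = 82110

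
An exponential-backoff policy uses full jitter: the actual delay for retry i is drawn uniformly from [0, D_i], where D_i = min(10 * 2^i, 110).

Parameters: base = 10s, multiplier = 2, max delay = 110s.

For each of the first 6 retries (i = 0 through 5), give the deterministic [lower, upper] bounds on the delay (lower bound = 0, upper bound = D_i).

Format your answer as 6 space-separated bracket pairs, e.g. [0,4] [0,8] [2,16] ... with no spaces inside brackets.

Computing bounds per retry:
  i=0: D_i=min(10*2^0,110)=10, bounds=[0,10]
  i=1: D_i=min(10*2^1,110)=20, bounds=[0,20]
  i=2: D_i=min(10*2^2,110)=40, bounds=[0,40]
  i=3: D_i=min(10*2^3,110)=80, bounds=[0,80]
  i=4: D_i=min(10*2^4,110)=110, bounds=[0,110]
  i=5: D_i=min(10*2^5,110)=110, bounds=[0,110]

Answer: [0,10] [0,20] [0,40] [0,80] [0,110] [0,110]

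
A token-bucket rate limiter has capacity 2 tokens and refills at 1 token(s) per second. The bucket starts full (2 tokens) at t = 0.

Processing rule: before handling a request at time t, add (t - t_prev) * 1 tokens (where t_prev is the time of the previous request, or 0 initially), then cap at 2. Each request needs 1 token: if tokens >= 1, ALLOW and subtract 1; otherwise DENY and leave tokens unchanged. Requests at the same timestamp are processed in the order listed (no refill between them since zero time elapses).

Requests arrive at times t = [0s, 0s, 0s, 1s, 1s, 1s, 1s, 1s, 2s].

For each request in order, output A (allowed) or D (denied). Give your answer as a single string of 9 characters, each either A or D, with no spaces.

Simulating step by step:
  req#1 t=0s: ALLOW
  req#2 t=0s: ALLOW
  req#3 t=0s: DENY
  req#4 t=1s: ALLOW
  req#5 t=1s: DENY
  req#6 t=1s: DENY
  req#7 t=1s: DENY
  req#8 t=1s: DENY
  req#9 t=2s: ALLOW

Answer: AADADDDDA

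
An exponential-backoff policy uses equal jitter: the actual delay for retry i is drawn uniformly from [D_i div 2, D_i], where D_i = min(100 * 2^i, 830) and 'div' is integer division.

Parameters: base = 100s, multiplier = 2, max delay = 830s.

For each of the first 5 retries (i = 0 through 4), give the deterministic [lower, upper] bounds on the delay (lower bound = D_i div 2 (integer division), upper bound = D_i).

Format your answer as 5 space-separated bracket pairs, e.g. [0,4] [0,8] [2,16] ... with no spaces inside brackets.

Answer: [50,100] [100,200] [200,400] [400,800] [415,830]

Derivation:
Computing bounds per retry:
  i=0: D_i=min(100*2^0,830)=100, bounds=[50,100]
  i=1: D_i=min(100*2^1,830)=200, bounds=[100,200]
  i=2: D_i=min(100*2^2,830)=400, bounds=[200,400]
  i=3: D_i=min(100*2^3,830)=800, bounds=[400,800]
  i=4: D_i=min(100*2^4,830)=830, bounds=[415,830]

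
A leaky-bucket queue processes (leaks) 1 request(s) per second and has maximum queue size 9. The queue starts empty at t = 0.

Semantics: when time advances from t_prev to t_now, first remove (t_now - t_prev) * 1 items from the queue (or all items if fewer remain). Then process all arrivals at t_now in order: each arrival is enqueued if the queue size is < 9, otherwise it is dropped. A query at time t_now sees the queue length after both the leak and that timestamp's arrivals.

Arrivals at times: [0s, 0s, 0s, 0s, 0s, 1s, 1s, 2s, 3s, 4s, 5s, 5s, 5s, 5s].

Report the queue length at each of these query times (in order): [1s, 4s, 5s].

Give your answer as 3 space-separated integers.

Queue lengths at query times:
  query t=1s: backlog = 6
  query t=4s: backlog = 6
  query t=5s: backlog = 9

Answer: 6 6 9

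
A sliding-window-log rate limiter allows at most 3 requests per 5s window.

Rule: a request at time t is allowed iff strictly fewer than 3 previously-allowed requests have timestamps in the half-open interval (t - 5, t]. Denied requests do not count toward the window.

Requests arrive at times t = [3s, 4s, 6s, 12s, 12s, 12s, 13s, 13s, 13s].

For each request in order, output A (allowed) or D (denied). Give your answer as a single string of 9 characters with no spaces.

Tracking allowed requests in the window:
  req#1 t=3s: ALLOW
  req#2 t=4s: ALLOW
  req#3 t=6s: ALLOW
  req#4 t=12s: ALLOW
  req#5 t=12s: ALLOW
  req#6 t=12s: ALLOW
  req#7 t=13s: DENY
  req#8 t=13s: DENY
  req#9 t=13s: DENY

Answer: AAAAAADDD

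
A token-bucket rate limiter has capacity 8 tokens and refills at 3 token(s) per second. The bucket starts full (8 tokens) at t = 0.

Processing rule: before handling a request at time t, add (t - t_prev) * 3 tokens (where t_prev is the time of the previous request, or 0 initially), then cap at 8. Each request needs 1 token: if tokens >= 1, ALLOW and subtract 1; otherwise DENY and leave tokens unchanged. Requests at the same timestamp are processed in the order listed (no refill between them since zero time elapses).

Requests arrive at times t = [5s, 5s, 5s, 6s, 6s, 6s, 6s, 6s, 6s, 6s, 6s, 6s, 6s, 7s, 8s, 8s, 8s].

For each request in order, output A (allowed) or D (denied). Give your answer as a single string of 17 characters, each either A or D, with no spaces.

Answer: AAAAAAAAAAADDAAAA

Derivation:
Simulating step by step:
  req#1 t=5s: ALLOW
  req#2 t=5s: ALLOW
  req#3 t=5s: ALLOW
  req#4 t=6s: ALLOW
  req#5 t=6s: ALLOW
  req#6 t=6s: ALLOW
  req#7 t=6s: ALLOW
  req#8 t=6s: ALLOW
  req#9 t=6s: ALLOW
  req#10 t=6s: ALLOW
  req#11 t=6s: ALLOW
  req#12 t=6s: DENY
  req#13 t=6s: DENY
  req#14 t=7s: ALLOW
  req#15 t=8s: ALLOW
  req#16 t=8s: ALLOW
  req#17 t=8s: ALLOW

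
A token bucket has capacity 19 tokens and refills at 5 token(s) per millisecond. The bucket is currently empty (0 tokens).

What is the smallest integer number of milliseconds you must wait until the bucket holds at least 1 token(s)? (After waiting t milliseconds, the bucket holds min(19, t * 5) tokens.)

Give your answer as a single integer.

Need t * 5 >= 1, so t >= 1/5.
Smallest integer t = ceil(1/5) = 1.

Answer: 1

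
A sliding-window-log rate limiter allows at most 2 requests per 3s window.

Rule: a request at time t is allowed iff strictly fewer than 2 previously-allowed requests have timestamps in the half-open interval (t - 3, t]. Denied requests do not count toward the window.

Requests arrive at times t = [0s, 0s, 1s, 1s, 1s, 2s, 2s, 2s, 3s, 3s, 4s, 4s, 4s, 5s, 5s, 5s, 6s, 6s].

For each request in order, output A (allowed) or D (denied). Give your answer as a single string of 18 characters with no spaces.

Answer: AADDDDDDAADDDDDDAA

Derivation:
Tracking allowed requests in the window:
  req#1 t=0s: ALLOW
  req#2 t=0s: ALLOW
  req#3 t=1s: DENY
  req#4 t=1s: DENY
  req#5 t=1s: DENY
  req#6 t=2s: DENY
  req#7 t=2s: DENY
  req#8 t=2s: DENY
  req#9 t=3s: ALLOW
  req#10 t=3s: ALLOW
  req#11 t=4s: DENY
  req#12 t=4s: DENY
  req#13 t=4s: DENY
  req#14 t=5s: DENY
  req#15 t=5s: DENY
  req#16 t=5s: DENY
  req#17 t=6s: ALLOW
  req#18 t=6s: ALLOW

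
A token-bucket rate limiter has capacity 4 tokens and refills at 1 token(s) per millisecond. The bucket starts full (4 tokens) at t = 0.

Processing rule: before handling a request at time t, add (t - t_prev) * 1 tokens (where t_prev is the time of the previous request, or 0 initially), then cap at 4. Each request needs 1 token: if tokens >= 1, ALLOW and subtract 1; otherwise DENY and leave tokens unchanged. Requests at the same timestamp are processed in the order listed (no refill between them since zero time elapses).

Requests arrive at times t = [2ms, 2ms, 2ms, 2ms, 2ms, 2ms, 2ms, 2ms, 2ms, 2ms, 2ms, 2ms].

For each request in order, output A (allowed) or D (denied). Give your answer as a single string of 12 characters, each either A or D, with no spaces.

Answer: AAAADDDDDDDD

Derivation:
Simulating step by step:
  req#1 t=2ms: ALLOW
  req#2 t=2ms: ALLOW
  req#3 t=2ms: ALLOW
  req#4 t=2ms: ALLOW
  req#5 t=2ms: DENY
  req#6 t=2ms: DENY
  req#7 t=2ms: DENY
  req#8 t=2ms: DENY
  req#9 t=2ms: DENY
  req#10 t=2ms: DENY
  req#11 t=2ms: DENY
  req#12 t=2ms: DENY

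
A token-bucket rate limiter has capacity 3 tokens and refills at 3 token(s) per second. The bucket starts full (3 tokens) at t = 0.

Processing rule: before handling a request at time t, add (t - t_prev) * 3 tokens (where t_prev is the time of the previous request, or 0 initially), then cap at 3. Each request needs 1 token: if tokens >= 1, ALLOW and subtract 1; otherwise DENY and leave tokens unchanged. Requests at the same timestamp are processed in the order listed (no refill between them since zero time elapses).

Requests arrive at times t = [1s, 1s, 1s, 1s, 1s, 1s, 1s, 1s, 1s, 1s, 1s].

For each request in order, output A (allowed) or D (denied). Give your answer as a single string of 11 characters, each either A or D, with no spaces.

Simulating step by step:
  req#1 t=1s: ALLOW
  req#2 t=1s: ALLOW
  req#3 t=1s: ALLOW
  req#4 t=1s: DENY
  req#5 t=1s: DENY
  req#6 t=1s: DENY
  req#7 t=1s: DENY
  req#8 t=1s: DENY
  req#9 t=1s: DENY
  req#10 t=1s: DENY
  req#11 t=1s: DENY

Answer: AAADDDDDDDD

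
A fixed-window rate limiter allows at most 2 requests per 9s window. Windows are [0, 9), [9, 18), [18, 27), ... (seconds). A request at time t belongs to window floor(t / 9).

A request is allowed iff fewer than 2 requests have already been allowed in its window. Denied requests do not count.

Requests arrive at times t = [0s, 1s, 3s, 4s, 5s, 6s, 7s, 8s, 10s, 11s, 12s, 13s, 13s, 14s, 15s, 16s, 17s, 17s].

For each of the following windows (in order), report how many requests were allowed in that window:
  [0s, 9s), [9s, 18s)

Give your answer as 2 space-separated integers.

Answer: 2 2

Derivation:
Processing requests:
  req#1 t=0s (window 0): ALLOW
  req#2 t=1s (window 0): ALLOW
  req#3 t=3s (window 0): DENY
  req#4 t=4s (window 0): DENY
  req#5 t=5s (window 0): DENY
  req#6 t=6s (window 0): DENY
  req#7 t=7s (window 0): DENY
  req#8 t=8s (window 0): DENY
  req#9 t=10s (window 1): ALLOW
  req#10 t=11s (window 1): ALLOW
  req#11 t=12s (window 1): DENY
  req#12 t=13s (window 1): DENY
  req#13 t=13s (window 1): DENY
  req#14 t=14s (window 1): DENY
  req#15 t=15s (window 1): DENY
  req#16 t=16s (window 1): DENY
  req#17 t=17s (window 1): DENY
  req#18 t=17s (window 1): DENY

Allowed counts by window: 2 2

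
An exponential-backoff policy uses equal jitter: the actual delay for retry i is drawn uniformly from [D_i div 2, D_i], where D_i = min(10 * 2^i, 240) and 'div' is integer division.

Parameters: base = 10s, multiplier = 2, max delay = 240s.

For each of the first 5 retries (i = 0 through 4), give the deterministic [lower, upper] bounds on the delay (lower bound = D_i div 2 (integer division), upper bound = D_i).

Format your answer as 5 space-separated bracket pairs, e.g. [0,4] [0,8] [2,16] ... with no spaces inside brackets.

Computing bounds per retry:
  i=0: D_i=min(10*2^0,240)=10, bounds=[5,10]
  i=1: D_i=min(10*2^1,240)=20, bounds=[10,20]
  i=2: D_i=min(10*2^2,240)=40, bounds=[20,40]
  i=3: D_i=min(10*2^3,240)=80, bounds=[40,80]
  i=4: D_i=min(10*2^4,240)=160, bounds=[80,160]

Answer: [5,10] [10,20] [20,40] [40,80] [80,160]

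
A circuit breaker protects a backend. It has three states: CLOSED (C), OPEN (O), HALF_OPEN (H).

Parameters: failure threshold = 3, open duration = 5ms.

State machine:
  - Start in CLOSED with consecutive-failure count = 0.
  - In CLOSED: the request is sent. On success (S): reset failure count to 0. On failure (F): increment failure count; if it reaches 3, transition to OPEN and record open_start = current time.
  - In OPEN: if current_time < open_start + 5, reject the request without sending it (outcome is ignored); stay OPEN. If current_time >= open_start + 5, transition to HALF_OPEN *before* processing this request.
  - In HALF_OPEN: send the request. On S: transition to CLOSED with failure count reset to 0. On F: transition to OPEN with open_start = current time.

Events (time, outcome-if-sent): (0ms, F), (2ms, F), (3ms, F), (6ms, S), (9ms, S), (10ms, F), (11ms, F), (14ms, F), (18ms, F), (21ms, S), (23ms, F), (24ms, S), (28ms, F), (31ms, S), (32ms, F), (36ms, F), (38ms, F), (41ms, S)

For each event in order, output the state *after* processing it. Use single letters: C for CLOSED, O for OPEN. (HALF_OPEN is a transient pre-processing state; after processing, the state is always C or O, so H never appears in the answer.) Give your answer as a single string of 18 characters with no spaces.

Answer: CCOOCCCOOCCCCCCCOO

Derivation:
State after each event:
  event#1 t=0ms outcome=F: state=CLOSED
  event#2 t=2ms outcome=F: state=CLOSED
  event#3 t=3ms outcome=F: state=OPEN
  event#4 t=6ms outcome=S: state=OPEN
  event#5 t=9ms outcome=S: state=CLOSED
  event#6 t=10ms outcome=F: state=CLOSED
  event#7 t=11ms outcome=F: state=CLOSED
  event#8 t=14ms outcome=F: state=OPEN
  event#9 t=18ms outcome=F: state=OPEN
  event#10 t=21ms outcome=S: state=CLOSED
  event#11 t=23ms outcome=F: state=CLOSED
  event#12 t=24ms outcome=S: state=CLOSED
  event#13 t=28ms outcome=F: state=CLOSED
  event#14 t=31ms outcome=S: state=CLOSED
  event#15 t=32ms outcome=F: state=CLOSED
  event#16 t=36ms outcome=F: state=CLOSED
  event#17 t=38ms outcome=F: state=OPEN
  event#18 t=41ms outcome=S: state=OPEN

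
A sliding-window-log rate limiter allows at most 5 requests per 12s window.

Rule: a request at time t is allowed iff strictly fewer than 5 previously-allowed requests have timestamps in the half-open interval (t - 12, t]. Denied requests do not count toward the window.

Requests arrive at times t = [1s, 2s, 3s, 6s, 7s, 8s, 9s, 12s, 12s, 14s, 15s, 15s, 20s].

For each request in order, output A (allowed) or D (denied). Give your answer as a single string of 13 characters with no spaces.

Tracking allowed requests in the window:
  req#1 t=1s: ALLOW
  req#2 t=2s: ALLOW
  req#3 t=3s: ALLOW
  req#4 t=6s: ALLOW
  req#5 t=7s: ALLOW
  req#6 t=8s: DENY
  req#7 t=9s: DENY
  req#8 t=12s: DENY
  req#9 t=12s: DENY
  req#10 t=14s: ALLOW
  req#11 t=15s: ALLOW
  req#12 t=15s: ALLOW
  req#13 t=20s: ALLOW

Answer: AAAAADDDDAAAA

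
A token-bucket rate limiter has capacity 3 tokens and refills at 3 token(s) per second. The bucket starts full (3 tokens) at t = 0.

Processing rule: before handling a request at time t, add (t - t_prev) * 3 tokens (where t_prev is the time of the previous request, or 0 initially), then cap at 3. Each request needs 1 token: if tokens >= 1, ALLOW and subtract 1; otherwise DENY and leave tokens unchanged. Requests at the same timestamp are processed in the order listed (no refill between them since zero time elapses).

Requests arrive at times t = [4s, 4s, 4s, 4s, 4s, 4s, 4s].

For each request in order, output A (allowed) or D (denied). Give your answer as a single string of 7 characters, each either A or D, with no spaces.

Answer: AAADDDD

Derivation:
Simulating step by step:
  req#1 t=4s: ALLOW
  req#2 t=4s: ALLOW
  req#3 t=4s: ALLOW
  req#4 t=4s: DENY
  req#5 t=4s: DENY
  req#6 t=4s: DENY
  req#7 t=4s: DENY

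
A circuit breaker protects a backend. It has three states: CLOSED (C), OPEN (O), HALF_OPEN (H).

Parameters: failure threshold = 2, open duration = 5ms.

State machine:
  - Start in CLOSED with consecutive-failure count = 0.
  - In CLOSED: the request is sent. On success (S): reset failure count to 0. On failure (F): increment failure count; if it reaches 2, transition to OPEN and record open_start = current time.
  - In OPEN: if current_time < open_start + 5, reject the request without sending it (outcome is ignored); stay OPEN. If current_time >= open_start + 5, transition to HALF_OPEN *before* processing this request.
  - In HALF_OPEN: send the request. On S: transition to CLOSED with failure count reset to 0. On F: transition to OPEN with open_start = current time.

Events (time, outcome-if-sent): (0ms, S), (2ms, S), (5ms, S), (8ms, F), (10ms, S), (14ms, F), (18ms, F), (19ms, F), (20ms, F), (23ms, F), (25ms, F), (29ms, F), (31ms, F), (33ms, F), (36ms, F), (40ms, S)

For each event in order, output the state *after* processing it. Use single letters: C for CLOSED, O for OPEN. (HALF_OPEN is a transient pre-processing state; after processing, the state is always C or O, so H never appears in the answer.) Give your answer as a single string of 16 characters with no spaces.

Answer: CCCCCCOOOOOOOOOO

Derivation:
State after each event:
  event#1 t=0ms outcome=S: state=CLOSED
  event#2 t=2ms outcome=S: state=CLOSED
  event#3 t=5ms outcome=S: state=CLOSED
  event#4 t=8ms outcome=F: state=CLOSED
  event#5 t=10ms outcome=S: state=CLOSED
  event#6 t=14ms outcome=F: state=CLOSED
  event#7 t=18ms outcome=F: state=OPEN
  event#8 t=19ms outcome=F: state=OPEN
  event#9 t=20ms outcome=F: state=OPEN
  event#10 t=23ms outcome=F: state=OPEN
  event#11 t=25ms outcome=F: state=OPEN
  event#12 t=29ms outcome=F: state=OPEN
  event#13 t=31ms outcome=F: state=OPEN
  event#14 t=33ms outcome=F: state=OPEN
  event#15 t=36ms outcome=F: state=OPEN
  event#16 t=40ms outcome=S: state=OPEN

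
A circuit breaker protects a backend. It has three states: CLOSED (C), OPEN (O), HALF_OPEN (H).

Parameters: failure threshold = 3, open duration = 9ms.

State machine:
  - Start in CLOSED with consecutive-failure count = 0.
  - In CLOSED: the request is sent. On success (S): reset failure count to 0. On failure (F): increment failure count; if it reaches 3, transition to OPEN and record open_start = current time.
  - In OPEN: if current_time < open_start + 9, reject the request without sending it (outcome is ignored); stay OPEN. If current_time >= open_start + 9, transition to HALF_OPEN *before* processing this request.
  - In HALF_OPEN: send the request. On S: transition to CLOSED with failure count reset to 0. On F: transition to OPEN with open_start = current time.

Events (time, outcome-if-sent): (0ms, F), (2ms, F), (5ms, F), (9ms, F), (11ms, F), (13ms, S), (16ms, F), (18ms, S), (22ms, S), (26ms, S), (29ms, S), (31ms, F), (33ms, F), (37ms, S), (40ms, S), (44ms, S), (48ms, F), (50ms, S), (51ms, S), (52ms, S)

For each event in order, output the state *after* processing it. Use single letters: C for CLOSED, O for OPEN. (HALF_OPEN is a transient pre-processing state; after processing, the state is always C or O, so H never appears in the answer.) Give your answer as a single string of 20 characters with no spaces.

Answer: CCOOOOOOOCCCCCCCCCCC

Derivation:
State after each event:
  event#1 t=0ms outcome=F: state=CLOSED
  event#2 t=2ms outcome=F: state=CLOSED
  event#3 t=5ms outcome=F: state=OPEN
  event#4 t=9ms outcome=F: state=OPEN
  event#5 t=11ms outcome=F: state=OPEN
  event#6 t=13ms outcome=S: state=OPEN
  event#7 t=16ms outcome=F: state=OPEN
  event#8 t=18ms outcome=S: state=OPEN
  event#9 t=22ms outcome=S: state=OPEN
  event#10 t=26ms outcome=S: state=CLOSED
  event#11 t=29ms outcome=S: state=CLOSED
  event#12 t=31ms outcome=F: state=CLOSED
  event#13 t=33ms outcome=F: state=CLOSED
  event#14 t=37ms outcome=S: state=CLOSED
  event#15 t=40ms outcome=S: state=CLOSED
  event#16 t=44ms outcome=S: state=CLOSED
  event#17 t=48ms outcome=F: state=CLOSED
  event#18 t=50ms outcome=S: state=CLOSED
  event#19 t=51ms outcome=S: state=CLOSED
  event#20 t=52ms outcome=S: state=CLOSED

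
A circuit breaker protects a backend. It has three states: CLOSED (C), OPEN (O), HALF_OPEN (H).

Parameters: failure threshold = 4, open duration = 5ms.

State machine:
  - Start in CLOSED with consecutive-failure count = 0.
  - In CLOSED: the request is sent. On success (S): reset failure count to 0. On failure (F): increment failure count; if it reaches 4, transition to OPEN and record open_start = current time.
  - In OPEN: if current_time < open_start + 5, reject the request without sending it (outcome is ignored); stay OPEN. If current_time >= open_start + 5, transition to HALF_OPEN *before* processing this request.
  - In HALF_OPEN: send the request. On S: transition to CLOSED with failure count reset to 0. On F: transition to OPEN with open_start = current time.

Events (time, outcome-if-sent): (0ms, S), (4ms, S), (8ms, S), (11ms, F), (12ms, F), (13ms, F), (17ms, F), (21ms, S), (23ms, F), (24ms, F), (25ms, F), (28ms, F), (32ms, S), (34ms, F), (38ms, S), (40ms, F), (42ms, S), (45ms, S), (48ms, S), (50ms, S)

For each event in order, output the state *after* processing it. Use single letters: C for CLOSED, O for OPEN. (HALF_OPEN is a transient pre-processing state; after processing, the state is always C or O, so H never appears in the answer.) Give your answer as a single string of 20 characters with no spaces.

State after each event:
  event#1 t=0ms outcome=S: state=CLOSED
  event#2 t=4ms outcome=S: state=CLOSED
  event#3 t=8ms outcome=S: state=CLOSED
  event#4 t=11ms outcome=F: state=CLOSED
  event#5 t=12ms outcome=F: state=CLOSED
  event#6 t=13ms outcome=F: state=CLOSED
  event#7 t=17ms outcome=F: state=OPEN
  event#8 t=21ms outcome=S: state=OPEN
  event#9 t=23ms outcome=F: state=OPEN
  event#10 t=24ms outcome=F: state=OPEN
  event#11 t=25ms outcome=F: state=OPEN
  event#12 t=28ms outcome=F: state=OPEN
  event#13 t=32ms outcome=S: state=OPEN
  event#14 t=34ms outcome=F: state=OPEN
  event#15 t=38ms outcome=S: state=OPEN
  event#16 t=40ms outcome=F: state=OPEN
  event#17 t=42ms outcome=S: state=OPEN
  event#18 t=45ms outcome=S: state=CLOSED
  event#19 t=48ms outcome=S: state=CLOSED
  event#20 t=50ms outcome=S: state=CLOSED

Answer: CCCCCCOOOOOOOOOOOCCC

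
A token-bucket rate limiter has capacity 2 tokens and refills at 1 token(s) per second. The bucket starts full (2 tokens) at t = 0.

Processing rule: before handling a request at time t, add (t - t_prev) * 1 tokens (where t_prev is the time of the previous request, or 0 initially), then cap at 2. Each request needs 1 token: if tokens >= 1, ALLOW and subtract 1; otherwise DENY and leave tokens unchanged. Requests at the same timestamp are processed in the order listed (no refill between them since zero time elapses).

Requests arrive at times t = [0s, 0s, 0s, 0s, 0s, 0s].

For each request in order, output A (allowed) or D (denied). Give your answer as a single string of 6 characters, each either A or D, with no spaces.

Answer: AADDDD

Derivation:
Simulating step by step:
  req#1 t=0s: ALLOW
  req#2 t=0s: ALLOW
  req#3 t=0s: DENY
  req#4 t=0s: DENY
  req#5 t=0s: DENY
  req#6 t=0s: DENY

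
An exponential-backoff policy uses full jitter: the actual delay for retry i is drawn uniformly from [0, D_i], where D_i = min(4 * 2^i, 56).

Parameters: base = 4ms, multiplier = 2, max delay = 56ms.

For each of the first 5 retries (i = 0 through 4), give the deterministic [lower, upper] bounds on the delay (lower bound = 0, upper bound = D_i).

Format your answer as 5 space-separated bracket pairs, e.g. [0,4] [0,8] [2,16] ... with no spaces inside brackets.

Answer: [0,4] [0,8] [0,16] [0,32] [0,56]

Derivation:
Computing bounds per retry:
  i=0: D_i=min(4*2^0,56)=4, bounds=[0,4]
  i=1: D_i=min(4*2^1,56)=8, bounds=[0,8]
  i=2: D_i=min(4*2^2,56)=16, bounds=[0,16]
  i=3: D_i=min(4*2^3,56)=32, bounds=[0,32]
  i=4: D_i=min(4*2^4,56)=56, bounds=[0,56]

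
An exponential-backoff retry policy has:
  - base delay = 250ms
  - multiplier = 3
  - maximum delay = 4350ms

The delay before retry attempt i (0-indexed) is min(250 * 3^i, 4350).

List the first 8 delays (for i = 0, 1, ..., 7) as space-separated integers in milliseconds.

Computing each delay:
  i=0: min(250*3^0, 4350) = 250
  i=1: min(250*3^1, 4350) = 750
  i=2: min(250*3^2, 4350) = 2250
  i=3: min(250*3^3, 4350) = 4350
  i=4: min(250*3^4, 4350) = 4350
  i=5: min(250*3^5, 4350) = 4350
  i=6: min(250*3^6, 4350) = 4350
  i=7: min(250*3^7, 4350) = 4350

Answer: 250 750 2250 4350 4350 4350 4350 4350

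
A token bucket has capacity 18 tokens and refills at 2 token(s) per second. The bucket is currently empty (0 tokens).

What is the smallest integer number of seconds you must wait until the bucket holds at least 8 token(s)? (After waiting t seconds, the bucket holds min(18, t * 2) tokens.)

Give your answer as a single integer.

Answer: 4

Derivation:
Need t * 2 >= 8, so t >= 8/2.
Smallest integer t = ceil(8/2) = 4.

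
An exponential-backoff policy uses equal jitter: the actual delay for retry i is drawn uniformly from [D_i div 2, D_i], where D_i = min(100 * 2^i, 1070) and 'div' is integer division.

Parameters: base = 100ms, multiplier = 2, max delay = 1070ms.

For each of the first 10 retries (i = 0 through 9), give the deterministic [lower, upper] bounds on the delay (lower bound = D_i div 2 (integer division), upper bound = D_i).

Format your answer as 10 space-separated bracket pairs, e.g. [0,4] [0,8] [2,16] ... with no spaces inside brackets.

Answer: [50,100] [100,200] [200,400] [400,800] [535,1070] [535,1070] [535,1070] [535,1070] [535,1070] [535,1070]

Derivation:
Computing bounds per retry:
  i=0: D_i=min(100*2^0,1070)=100, bounds=[50,100]
  i=1: D_i=min(100*2^1,1070)=200, bounds=[100,200]
  i=2: D_i=min(100*2^2,1070)=400, bounds=[200,400]
  i=3: D_i=min(100*2^3,1070)=800, bounds=[400,800]
  i=4: D_i=min(100*2^4,1070)=1070, bounds=[535,1070]
  i=5: D_i=min(100*2^5,1070)=1070, bounds=[535,1070]
  i=6: D_i=min(100*2^6,1070)=1070, bounds=[535,1070]
  i=7: D_i=min(100*2^7,1070)=1070, bounds=[535,1070]
  i=8: D_i=min(100*2^8,1070)=1070, bounds=[535,1070]
  i=9: D_i=min(100*2^9,1070)=1070, bounds=[535,1070]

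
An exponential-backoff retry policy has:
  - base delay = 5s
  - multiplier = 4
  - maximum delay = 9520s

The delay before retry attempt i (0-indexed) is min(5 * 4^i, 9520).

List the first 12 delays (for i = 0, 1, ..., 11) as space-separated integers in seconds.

Computing each delay:
  i=0: min(5*4^0, 9520) = 5
  i=1: min(5*4^1, 9520) = 20
  i=2: min(5*4^2, 9520) = 80
  i=3: min(5*4^3, 9520) = 320
  i=4: min(5*4^4, 9520) = 1280
  i=5: min(5*4^5, 9520) = 5120
  i=6: min(5*4^6, 9520) = 9520
  i=7: min(5*4^7, 9520) = 9520
  i=8: min(5*4^8, 9520) = 9520
  i=9: min(5*4^9, 9520) = 9520
  i=10: min(5*4^10, 9520) = 9520
  i=11: min(5*4^11, 9520) = 9520

Answer: 5 20 80 320 1280 5120 9520 9520 9520 9520 9520 9520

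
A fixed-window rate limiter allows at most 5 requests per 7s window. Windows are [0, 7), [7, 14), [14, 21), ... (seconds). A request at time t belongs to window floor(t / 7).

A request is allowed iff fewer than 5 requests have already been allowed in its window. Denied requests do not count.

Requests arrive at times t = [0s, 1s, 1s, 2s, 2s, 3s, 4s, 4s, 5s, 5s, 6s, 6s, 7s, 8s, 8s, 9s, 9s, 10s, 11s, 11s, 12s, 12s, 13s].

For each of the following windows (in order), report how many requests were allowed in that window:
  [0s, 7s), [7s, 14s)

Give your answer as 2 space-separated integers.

Answer: 5 5

Derivation:
Processing requests:
  req#1 t=0s (window 0): ALLOW
  req#2 t=1s (window 0): ALLOW
  req#3 t=1s (window 0): ALLOW
  req#4 t=2s (window 0): ALLOW
  req#5 t=2s (window 0): ALLOW
  req#6 t=3s (window 0): DENY
  req#7 t=4s (window 0): DENY
  req#8 t=4s (window 0): DENY
  req#9 t=5s (window 0): DENY
  req#10 t=5s (window 0): DENY
  req#11 t=6s (window 0): DENY
  req#12 t=6s (window 0): DENY
  req#13 t=7s (window 1): ALLOW
  req#14 t=8s (window 1): ALLOW
  req#15 t=8s (window 1): ALLOW
  req#16 t=9s (window 1): ALLOW
  req#17 t=9s (window 1): ALLOW
  req#18 t=10s (window 1): DENY
  req#19 t=11s (window 1): DENY
  req#20 t=11s (window 1): DENY
  req#21 t=12s (window 1): DENY
  req#22 t=12s (window 1): DENY
  req#23 t=13s (window 1): DENY

Allowed counts by window: 5 5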